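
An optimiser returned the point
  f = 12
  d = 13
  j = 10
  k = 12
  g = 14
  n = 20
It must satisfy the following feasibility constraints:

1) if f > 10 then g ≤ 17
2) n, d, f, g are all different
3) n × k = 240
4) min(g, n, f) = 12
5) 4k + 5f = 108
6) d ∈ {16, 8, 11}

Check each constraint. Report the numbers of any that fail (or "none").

1) f = 12 > 10, so we need g ≤ 17; g = 14 ≤ 17 — holds.
2) values 20, 13, 12, 14 are pairwise distinct — holds.
3) n × k = 20 × 12 = 240 — holds.
4) min(14, 20, 12) = 12 — holds.
5) 4k + 5f = 4(12) + 5(12) = 108 — holds.
6) d = 13 is not in {16, 8, 11} — fails.

Violated: 6.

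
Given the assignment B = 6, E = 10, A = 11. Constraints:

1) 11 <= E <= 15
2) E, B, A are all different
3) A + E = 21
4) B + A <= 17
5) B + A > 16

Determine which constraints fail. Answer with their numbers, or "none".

1) E = 10 is outside [11, 15]  fails
2) values 10, 6, 11 are pairwise distinct  holds
3) A + E = 11 + 10 = 21  holds
4) B + A = 6 + 11 = 17; 17 ≤ 17  holds
5) B + A = 6 + 11 = 17; 17 > 16  holds

No — constraint 1 is not satisfied.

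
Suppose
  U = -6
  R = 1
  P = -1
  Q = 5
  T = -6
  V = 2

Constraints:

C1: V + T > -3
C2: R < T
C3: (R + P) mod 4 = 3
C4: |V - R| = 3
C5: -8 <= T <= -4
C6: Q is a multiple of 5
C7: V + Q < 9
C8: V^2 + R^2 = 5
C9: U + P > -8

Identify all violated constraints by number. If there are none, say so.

The assignment fails constraints 1, 2, 3, and 4.

C1: V + T = 2 + (-6) = -4; -4 ≤ -3, bound -3 not met  FAIL
C2: R = 1, T = -6; 1 ≥ -6 (want <)  FAIL
C3: R + P = 0; 0 mod 4 = 0, not 3  FAIL
C4: |2 - 1| = 1, not 3  FAIL
C5: T = -6 lies in [-8, -4]  OK
C6: 5 / 5 = 1, so 5 divides 5  OK
C7: V + Q = 2 + 5 = 7; 7 < 9  OK
C8: V^2 + R^2 = 2^2 + 1^2 = 4 + 1 = 5  OK
C9: U + P = -6 + (-1) = -7; -7 > -8  OK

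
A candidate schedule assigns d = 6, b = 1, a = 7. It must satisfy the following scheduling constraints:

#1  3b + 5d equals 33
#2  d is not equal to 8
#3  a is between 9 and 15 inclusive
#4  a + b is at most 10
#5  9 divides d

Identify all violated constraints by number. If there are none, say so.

#1 3b + 5d = 3(1) + 5(6) = 33 — holds.
#2 d = 6, and 6 ≠ 8 — holds.
#3 a = 7 is outside [9, 15] — does not hold.
#4 a + b = 7 + 1 = 8; 8 ≤ 10 — holds.
#5 6 = 9*0 + 6, so 9 does not divide 6 — does not hold.

Constraints 3, 5 do not hold.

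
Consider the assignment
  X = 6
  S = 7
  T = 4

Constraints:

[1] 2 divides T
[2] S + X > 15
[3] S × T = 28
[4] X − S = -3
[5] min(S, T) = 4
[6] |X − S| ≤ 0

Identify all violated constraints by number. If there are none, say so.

[1] 4 / 2 = 2, so 2 divides 4  OK
[2] S + X = 7 + 6 = 13; 13 ≤ 15, bound 15 not met  FAIL
[3] S × T = 7 × 4 = 28  OK
[4] X − S = 6 − 7 = -1, not -3  FAIL
[5] min(7, 4) = 4  OK
[6] |6 − 7| = 1; 1 > 0, exceeds bound 0  FAIL

No — constraints 2, 4, and 6 are not satisfied.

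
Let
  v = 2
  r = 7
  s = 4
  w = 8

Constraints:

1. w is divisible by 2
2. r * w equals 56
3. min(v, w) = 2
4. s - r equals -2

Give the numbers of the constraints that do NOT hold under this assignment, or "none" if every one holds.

1. 8 / 2 = 4, so 2 divides 8  true
2. r * w = 7 * 8 = 56  true
3. min(2, 8) = 2  true
4. s - r = 4 - 7 = -3, not -2  false

No — constraint 4 is not satisfied.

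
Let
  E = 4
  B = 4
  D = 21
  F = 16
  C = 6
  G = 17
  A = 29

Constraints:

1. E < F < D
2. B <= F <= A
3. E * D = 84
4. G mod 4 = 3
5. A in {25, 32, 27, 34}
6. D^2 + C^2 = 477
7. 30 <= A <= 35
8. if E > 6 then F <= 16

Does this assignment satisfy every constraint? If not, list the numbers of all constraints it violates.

Constraints 4, 5, 7 do not hold.

1. values 4 < 16 < 21 — OK.
2. values 4 <= 16 <= 29 — OK.
3. E * D = 4 * 21 = 84 — OK.
4. 17 mod 4 = 1, not 3 — violated.
5. A = 29 is not in {25, 32, 27, 34} — violated.
6. D^2 + C^2 = 21^2 + 6^2 = 441 + 36 = 477 — OK.
7. A = 29 is outside [30, 35] — violated.
8. E = 4, not > 6; antecedent false, conditional vacuously true — OK.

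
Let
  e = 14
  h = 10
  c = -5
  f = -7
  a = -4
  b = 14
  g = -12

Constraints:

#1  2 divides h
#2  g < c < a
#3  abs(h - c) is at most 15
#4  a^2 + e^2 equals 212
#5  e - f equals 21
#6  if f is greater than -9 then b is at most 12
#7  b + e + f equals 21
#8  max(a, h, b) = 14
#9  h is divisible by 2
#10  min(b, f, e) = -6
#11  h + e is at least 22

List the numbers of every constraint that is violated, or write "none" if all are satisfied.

The assignment fails constraints 6, 10.

#1 10 / 2 = 5, so 2 divides 10 — holds.
#2 values -12 < -5 < -4 — holds.
#3 abs(10 - (-5)) = 15; 15 ≤ 15 — holds.
#4 a^2 + e^2 = (-4)^2 + 14^2 = 16 + 196 = 212 — holds.
#5 e - f = 14 - (-7) = 21 — holds.
#6 f = -7 > -9, so we need b ≤ 12; but b = 14 > 12 — fails.
#7 b + e + f = 14 + 14 + (-7) = 21 — holds.
#8 max(-4, 10, 14) = 14 — holds.
#9 10 / 2 = 5, so 2 divides 10 — holds.
#10 min(14, -7, 14) = -7, not -6 — fails.
#11 h + e = 10 + 14 = 24; 24 ≥ 22 — holds.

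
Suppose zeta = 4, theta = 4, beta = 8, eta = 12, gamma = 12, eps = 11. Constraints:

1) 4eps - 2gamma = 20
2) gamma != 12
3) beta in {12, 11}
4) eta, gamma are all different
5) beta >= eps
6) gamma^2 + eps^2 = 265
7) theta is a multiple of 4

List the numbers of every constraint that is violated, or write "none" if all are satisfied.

1) 4eps - 2gamma = 4(11) - 2(12) = 20  true
2) gamma = 12, but 12 is required to differ  false
3) beta = 8 is not in {12, 11}  false
4) eta = gamma = 12, not all different  false
5) beta = 8, eps = 11; 8 < 11 (want ≥)  false
6) gamma^2 + eps^2 = 12^2 + 11^2 = 144 + 121 = 265  true
7) 4 / 4 = 1, so 4 divides 4  true

Constraints 2, 3, 4, 5 are violated.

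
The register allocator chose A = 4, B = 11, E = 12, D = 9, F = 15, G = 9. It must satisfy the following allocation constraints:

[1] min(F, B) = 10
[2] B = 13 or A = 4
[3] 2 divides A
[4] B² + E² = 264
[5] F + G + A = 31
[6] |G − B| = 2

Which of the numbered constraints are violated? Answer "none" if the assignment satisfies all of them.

[1] min(15, 11) = 11, not 10 — violated.
[2] B = 11 ≠ 13, but A = 4 = 4 (second disjunct) — OK.
[3] 4 / 2 = 2, so 2 divides 4 — OK.
[4] B² + E² = 11² + 12² = 121 + 144 = 265, not 264 — violated.
[5] F + G + A = 15 + 9 + 4 = 28, not 31 — violated.
[6] |9 − 11| = 2 — OK.

Constraints 1, 4, 5 do not hold.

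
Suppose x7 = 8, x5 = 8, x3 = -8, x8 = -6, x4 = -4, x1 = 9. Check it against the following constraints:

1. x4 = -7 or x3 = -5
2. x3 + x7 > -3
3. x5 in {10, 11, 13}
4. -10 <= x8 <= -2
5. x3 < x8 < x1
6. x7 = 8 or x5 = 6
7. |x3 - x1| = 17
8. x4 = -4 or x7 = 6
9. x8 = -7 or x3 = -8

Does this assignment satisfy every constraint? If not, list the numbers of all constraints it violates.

1. x4 = -4 ≠ -7 and x3 = -8 ≠ -5; both disjuncts false — does not hold.
2. x3 + x7 = -8 + 8 = 0; 0 > -3 — holds.
3. x5 = 8 is not in {10, 11, 13} — does not hold.
4. x8 = -6 lies in [-10, -2] — holds.
5. values -8 < -6 < 9 — holds.
6. x7 = 8 = 8 (first disjunct) — holds.
7. |-8 - 9| = 17 — holds.
8. x4 = -4 = -4 (first disjunct) — holds.
9. x8 = -6 ≠ -7, but x3 = -8 = -8 (second disjunct) — holds.

Constraints 1, 3 do not hold.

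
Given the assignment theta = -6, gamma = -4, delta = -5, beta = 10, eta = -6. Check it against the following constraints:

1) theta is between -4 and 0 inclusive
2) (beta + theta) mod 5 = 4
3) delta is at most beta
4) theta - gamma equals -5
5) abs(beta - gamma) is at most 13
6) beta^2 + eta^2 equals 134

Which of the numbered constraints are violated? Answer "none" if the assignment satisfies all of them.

1) theta = -6 is outside [-4, 0]  FAIL
2) beta + theta = 4; 4 mod 5 = 4  OK
3) delta = -5, beta = 10; -5 ≤ 10  OK
4) theta - gamma = -6 - (-4) = -2, not -5  FAIL
5) abs(10 - (-4)) = 14; 14 > 13, exceeds bound 13  FAIL
6) beta^2 + eta^2 = 10^2 + (-6)^2 = 100 + 36 = 136, not 134  FAIL

Constraints 1, 4, 5, and 6 do not hold.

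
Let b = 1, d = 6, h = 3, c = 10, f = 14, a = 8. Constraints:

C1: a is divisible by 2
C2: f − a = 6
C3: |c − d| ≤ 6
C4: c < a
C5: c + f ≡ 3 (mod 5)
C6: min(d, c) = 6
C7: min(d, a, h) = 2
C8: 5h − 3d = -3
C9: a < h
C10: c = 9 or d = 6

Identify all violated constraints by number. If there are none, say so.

C1: 8 / 2 = 4, so 2 divides 8 — OK.
C2: f − a = 14 − 8 = 6 — OK.
C3: |10 − 6| = 4; 4 ≤ 6 — OK.
C4: c = 10, a = 8; 10 ≥ 8 (want <) — violated.
C5: c + f = 24; 24 mod 5 = 4, not 3 — violated.
C6: min(6, 10) = 6 — OK.
C7: min(6, 8, 3) = 3, not 2 — violated.
C8: 5h − 3d = 5(3) − 3(6) = -3 — OK.
C9: a = 8, h = 3; 8 ≥ 3 (want <) — violated.
C10: c = 10 ≠ 9, but d = 6 = 6 (second disjunct) — OK.

No — constraints 4, 5, 7, and 9 are not satisfied.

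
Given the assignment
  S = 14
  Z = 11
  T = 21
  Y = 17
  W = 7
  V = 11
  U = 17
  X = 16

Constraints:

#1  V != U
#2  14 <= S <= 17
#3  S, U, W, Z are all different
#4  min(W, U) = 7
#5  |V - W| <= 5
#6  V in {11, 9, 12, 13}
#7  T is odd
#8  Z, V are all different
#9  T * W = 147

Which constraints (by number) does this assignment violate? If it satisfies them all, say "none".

#1 V = 11, U = 17; distinct — satisfied.
#2 S = 14 lies in [14, 17] — satisfied.
#3 values 14, 17, 7, 11 are pairwise distinct — satisfied.
#4 min(7, 17) = 7 — satisfied.
#5 |11 - 7| = 4; 4 ≤ 5 — satisfied.
#6 V = 11 is in {11, 9, 12, 13} — satisfied.
#7 T = 21 is odd — satisfied.
#8 Z = V = 11, not all different — violated.
#9 T * W = 21 * 7 = 147 — satisfied.

Violated: 8.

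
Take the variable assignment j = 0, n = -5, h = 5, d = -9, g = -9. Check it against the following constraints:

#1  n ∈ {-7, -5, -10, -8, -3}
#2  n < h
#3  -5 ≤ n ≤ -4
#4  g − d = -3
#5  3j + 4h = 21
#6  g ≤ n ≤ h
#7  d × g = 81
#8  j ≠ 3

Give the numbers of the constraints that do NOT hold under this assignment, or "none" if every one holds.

#1 n = -5 is in {-7, -5, -10, -8, -3} — satisfied.
#2 n = -5, h = 5; -5 < 5 — satisfied.
#3 n = -5 lies in [-5, -4] — satisfied.
#4 g − d = -9 − (-9) = 0, not -3 — violated.
#5 3j + 4h = 3(0) + 4(5) = 20, not 21 — violated.
#6 values -9 ≤ -5 ≤ 5 — satisfied.
#7 d × g = -9 × (-9) = 81 — satisfied.
#8 j = 0, and 0 ≠ 3 — satisfied.

The assignment fails constraints 4 and 5.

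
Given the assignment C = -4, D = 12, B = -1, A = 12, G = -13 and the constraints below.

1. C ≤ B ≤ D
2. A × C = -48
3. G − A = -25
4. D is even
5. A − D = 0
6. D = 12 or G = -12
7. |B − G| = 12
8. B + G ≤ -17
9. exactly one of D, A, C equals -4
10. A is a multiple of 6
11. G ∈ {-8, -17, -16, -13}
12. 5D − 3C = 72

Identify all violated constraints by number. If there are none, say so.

1. values -4 ≤ -1 ≤ 12  holds
2. A × C = 12 × (-4) = -48  holds
3. G − A = -13 − 12 = -25  holds
4. D = 12 is even  holds
5. A − D = 12 − 12 = 0  holds
6. D = 12 = 12 (first disjunct)  holds
7. |-1 − (-13)| = 12  holds
8. B + G = -1 + (-13) = -14; -14 > -17, bound -17 not met  fails
9. D=12, A=12, C=-4; 1 of them equals -4  holds
10. 12 / 6 = 2, so 6 divides 12  holds
11. G = -13 is in {-8, -17, -16, -13}  holds
12. 5D − 3C = 5(12) − 3(-4) = 72  holds

No — constraint 8 is not satisfied.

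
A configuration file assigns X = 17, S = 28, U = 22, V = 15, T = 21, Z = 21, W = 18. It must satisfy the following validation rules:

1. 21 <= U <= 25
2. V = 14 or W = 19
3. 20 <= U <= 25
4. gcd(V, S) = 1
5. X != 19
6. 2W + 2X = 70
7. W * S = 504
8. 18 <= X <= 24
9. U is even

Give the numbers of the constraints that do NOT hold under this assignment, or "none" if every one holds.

1. U = 22 lies in [21, 25]  yes
2. V = 15 ≠ 14 and W = 18 ≠ 19; both disjuncts false  no
3. U = 22 lies in [20, 25]  yes
4. gcd(15, 28) = 1  yes
5. X = 17, and 17 ≠ 19  yes
6. 2W + 2X = 2(18) + 2(17) = 70  yes
7. W * S = 18 * 28 = 504  yes
8. X = 17 is outside [18, 24]  no
9. U = 22 is even  yes

The assignment fails constraints 2, 8.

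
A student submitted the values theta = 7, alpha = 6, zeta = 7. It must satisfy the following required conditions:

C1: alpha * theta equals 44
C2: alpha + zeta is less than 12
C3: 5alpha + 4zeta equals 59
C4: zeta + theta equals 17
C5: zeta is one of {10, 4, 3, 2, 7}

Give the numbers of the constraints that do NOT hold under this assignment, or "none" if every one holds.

Constraints 1, 2, 3, and 4 are violated.

C1: alpha * theta = 6 * 7 = 42, not 44  no
C2: alpha + zeta = 6 + 7 = 13; 13 ≥ 12, bound 12 not met  no
C3: 5alpha + 4zeta = 5(6) + 4(7) = 58, not 59  no
C4: zeta + theta = 7 + 7 = 14, not 17  no
C5: zeta = 7 is in {10, 4, 3, 2, 7}  yes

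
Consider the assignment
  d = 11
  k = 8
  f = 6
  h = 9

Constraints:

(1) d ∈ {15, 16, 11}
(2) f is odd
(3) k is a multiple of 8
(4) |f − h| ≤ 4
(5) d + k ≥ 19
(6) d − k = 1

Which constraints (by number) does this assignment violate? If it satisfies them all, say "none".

(1) d = 11 is in {15, 16, 11} — OK.
(2) f = 6 is even — violated.
(3) 8 / 8 = 1, so 8 divides 8 — OK.
(4) |6 − 9| = 3; 3 ≤ 4 — OK.
(5) d + k = 11 + 8 = 19; 19 ≥ 19 — OK.
(6) d − k = 11 − 8 = 3, not 1 — violated.

Constraints 2 and 6 do not hold.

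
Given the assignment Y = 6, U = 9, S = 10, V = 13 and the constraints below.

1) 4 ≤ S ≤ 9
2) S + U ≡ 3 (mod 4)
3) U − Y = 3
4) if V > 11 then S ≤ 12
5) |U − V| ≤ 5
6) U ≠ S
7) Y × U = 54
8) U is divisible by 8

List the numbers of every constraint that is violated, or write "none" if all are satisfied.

1) S = 10 is outside [4, 9] — fails.
2) S + U = 19; 19 mod 4 = 3 — holds.
3) U − Y = 9 − 6 = 3 — holds.
4) V = 13 > 11, so we need S ≤ 12; S = 10 ≤ 12 — holds.
5) |9 − 13| = 4; 4 ≤ 5 — holds.
6) U = 9, S = 10; distinct — holds.
7) Y × U = 6 × 9 = 54 — holds.
8) 9 = 8×1 + 1, so 8 does not divide 9 — fails.

Constraints 1 and 8 are violated.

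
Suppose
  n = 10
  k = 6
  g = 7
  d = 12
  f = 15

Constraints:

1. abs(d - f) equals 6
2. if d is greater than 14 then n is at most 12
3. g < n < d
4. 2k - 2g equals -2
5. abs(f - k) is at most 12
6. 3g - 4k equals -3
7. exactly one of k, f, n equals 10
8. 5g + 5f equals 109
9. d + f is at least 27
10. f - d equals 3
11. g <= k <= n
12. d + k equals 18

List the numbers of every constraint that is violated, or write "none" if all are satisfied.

No — constraints 1, 8, and 11 are not satisfied.

1. abs(12 - 15) = 3, not 6 — does not hold.
2. d = 12, not > 14; antecedent false, conditional vacuously true — holds.
3. values 7 < 10 < 12 — holds.
4. 2k - 2g = 2(6) - 2(7) = -2 — holds.
5. abs(15 - 6) = 9; 9 ≤ 12 — holds.
6. 3g - 4k = 3(7) - 4(6) = -3 — holds.
7. k=6, f=15, n=10; 1 of them equals 10 — holds.
8. 5g + 5f = 5(7) + 5(15) = 110, not 109 — does not hold.
9. d + f = 12 + 15 = 27; 27 ≥ 27 — holds.
10. f - d = 15 - 12 = 3 — holds.
11. values 7, 6, 10; g = 7 is not <= k = 6 — does not hold.
12. d + k = 12 + 6 = 18 — holds.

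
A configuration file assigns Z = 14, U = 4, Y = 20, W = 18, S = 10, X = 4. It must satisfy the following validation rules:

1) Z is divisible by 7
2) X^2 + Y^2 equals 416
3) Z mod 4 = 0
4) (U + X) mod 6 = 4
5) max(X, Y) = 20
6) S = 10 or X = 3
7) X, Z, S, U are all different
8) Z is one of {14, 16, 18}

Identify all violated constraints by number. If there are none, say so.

Constraints 3, 4, and 7 are violated.

1) 14 / 7 = 2, so 7 divides 14  OK
2) X^2 + Y^2 = 4^2 + 20^2 = 16 + 400 = 416  OK
3) 14 mod 4 = 2, not 0  FAIL
4) U + X = 8; 8 mod 6 = 2, not 4  FAIL
5) max(4, 20) = 20  OK
6) S = 10 = 10 (first disjunct)  OK
7) X = U = 4, not all different  FAIL
8) Z = 14 is in {14, 16, 18}  OK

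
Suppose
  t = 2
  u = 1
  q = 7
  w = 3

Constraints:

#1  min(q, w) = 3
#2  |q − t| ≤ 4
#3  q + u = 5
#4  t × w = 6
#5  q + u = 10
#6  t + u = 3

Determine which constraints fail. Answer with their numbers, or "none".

#1 min(7, 3) = 3 — holds.
#2 |7 − 2| = 5; 5 > 4, exceeds bound 4 — fails.
#3 q + u = 7 + 1 = 8, not 5 — fails.
#4 t × w = 2 × 3 = 6 — holds.
#5 q + u = 7 + 1 = 8, not 10 — fails.
#6 t + u = 2 + 1 = 3 — holds.

No — constraints 2, 3, 5 are not satisfied.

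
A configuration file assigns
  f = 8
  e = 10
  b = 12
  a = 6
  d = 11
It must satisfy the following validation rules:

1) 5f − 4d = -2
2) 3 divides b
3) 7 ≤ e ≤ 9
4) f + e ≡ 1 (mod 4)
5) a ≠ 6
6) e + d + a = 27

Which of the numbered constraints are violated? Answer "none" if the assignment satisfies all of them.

1) 5f − 4d = 5(8) − 4(11) = -4, not -2  no
2) 12 / 3 = 4, so 3 divides 12  yes
3) e = 10 is outside [7, 9]  no
4) f + e = 18; 18 mod 4 = 2, not 1  no
5) a = 6, but 6 is required to differ  no
6) e + d + a = 10 + 11 + 6 = 27  yes

No — constraints 1, 3, 4, and 5 are not satisfied.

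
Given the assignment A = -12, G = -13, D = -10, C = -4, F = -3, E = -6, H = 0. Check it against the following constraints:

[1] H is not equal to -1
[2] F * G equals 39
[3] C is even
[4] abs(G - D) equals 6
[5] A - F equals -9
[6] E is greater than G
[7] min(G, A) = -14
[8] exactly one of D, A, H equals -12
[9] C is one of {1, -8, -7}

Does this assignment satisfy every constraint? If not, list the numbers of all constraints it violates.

Constraints 4, 7, 9 are violated.

[1] H = 0, and 0 ≠ -1 — holds.
[2] F * G = -3 * (-13) = 39 — holds.
[3] C = -4 is even — holds.
[4] abs(-13 - (-10)) = 3, not 6 — does not hold.
[5] A - F = -12 - (-3) = -9 — holds.
[6] E = -6, G = -13; -6 > -13 — holds.
[7] min(-13, -12) = -13, not -14 — does not hold.
[8] D=-10, A=-12, H=0; 1 of them equals -12 — holds.
[9] C = -4 is not in {1, -8, -7} — does not hold.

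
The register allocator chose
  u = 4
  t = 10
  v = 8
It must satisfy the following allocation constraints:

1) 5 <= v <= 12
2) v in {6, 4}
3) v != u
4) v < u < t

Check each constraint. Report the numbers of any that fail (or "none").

No — constraints 2, 4 are not satisfied.

1) v = 8 lies in [5, 12] — satisfied.
2) v = 8 is not in {6, 4} — violated.
3) v = 8, u = 4; distinct — satisfied.
4) values 8, 4, 10; v = 8 is not < u = 4 — violated.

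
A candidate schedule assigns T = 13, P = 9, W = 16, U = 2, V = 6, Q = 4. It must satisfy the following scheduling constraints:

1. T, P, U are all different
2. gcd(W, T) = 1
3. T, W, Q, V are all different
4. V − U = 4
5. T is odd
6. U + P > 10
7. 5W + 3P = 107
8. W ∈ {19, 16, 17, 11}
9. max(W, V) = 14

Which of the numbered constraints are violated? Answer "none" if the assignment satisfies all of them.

Violated: 9.

1. values 13, 9, 2 are pairwise distinct  holds
2. gcd(16, 13) = 1  holds
3. values 13, 16, 4, 6 are pairwise distinct  holds
4. V − U = 6 − 2 = 4  holds
5. T = 13 is odd  holds
6. U + P = 2 + 9 = 11; 11 > 10  holds
7. 5W + 3P = 5(16) + 3(9) = 107  holds
8. W = 16 is in {19, 16, 17, 11}  holds
9. max(16, 6) = 16, not 14  fails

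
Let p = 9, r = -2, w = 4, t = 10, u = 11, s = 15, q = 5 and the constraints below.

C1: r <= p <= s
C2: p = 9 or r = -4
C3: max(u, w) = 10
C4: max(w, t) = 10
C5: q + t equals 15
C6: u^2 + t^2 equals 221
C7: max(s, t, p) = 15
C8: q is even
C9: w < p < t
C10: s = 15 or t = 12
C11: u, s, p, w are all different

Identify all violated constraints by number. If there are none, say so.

No — constraints 3 and 8 are not satisfied.

C1: values -2 <= 9 <= 15  true
C2: p = 9 = 9 (first disjunct)  true
C3: max(11, 4) = 11, not 10  false
C4: max(4, 10) = 10  true
C5: q + t = 5 + 10 = 15  true
C6: u^2 + t^2 = 11^2 + 10^2 = 121 + 100 = 221  true
C7: max(15, 10, 9) = 15  true
C8: q = 5 is odd  false
C9: values 4 < 9 < 10  true
C10: s = 15 = 15 (first disjunct)  true
C11: values 11, 15, 9, 4 are pairwise distinct  true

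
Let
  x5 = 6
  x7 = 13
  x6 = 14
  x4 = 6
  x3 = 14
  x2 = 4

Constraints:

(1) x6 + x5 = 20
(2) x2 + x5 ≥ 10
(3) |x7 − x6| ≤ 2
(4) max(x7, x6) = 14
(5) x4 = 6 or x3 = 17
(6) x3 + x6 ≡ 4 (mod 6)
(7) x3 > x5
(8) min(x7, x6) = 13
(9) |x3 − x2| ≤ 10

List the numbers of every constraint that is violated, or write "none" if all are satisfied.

None — every constraint holds.

(1) x6 + x5 = 14 + 6 = 20 — holds.
(2) x2 + x5 = 4 + 6 = 10; 10 ≥ 10 — holds.
(3) |13 − 14| = 1; 1 ≤ 2 — holds.
(4) max(13, 14) = 14 — holds.
(5) x4 = 6 = 6 (first disjunct) — holds.
(6) x3 + x6 = 28; 28 mod 6 = 4 — holds.
(7) x3 = 14, x5 = 6; 14 > 6 — holds.
(8) min(13, 14) = 13 — holds.
(9) |14 − 4| = 10; 10 ≤ 10 — holds.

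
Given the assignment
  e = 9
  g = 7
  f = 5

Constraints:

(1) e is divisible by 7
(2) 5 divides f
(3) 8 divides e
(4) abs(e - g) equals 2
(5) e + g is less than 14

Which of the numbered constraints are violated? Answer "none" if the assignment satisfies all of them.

Violated: 1, 3, and 5.

(1) 9 = 7*1 + 2, so 7 does not divide 9 — does not hold.
(2) 5 / 5 = 1, so 5 divides 5 — holds.
(3) 9 = 8*1 + 1, so 8 does not divide 9 — does not hold.
(4) abs(9 - 7) = 2 — holds.
(5) e + g = 9 + 7 = 16; 16 ≥ 14, bound 14 not met — does not hold.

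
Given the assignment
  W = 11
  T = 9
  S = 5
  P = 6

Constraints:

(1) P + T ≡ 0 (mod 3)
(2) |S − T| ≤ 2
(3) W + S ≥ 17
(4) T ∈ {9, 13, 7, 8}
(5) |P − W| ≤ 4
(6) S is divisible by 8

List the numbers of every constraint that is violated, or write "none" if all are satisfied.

(1) P + T = 15; 15 mod 3 = 0  ✔
(2) |5 − 9| = 4; 4 > 2, exceeds bound 2  ✘
(3) W + S = 11 + 5 = 16; 16 < 17, bound 17 not met  ✘
(4) T = 9 is in {9, 13, 7, 8}  ✔
(5) |6 − 11| = 5; 5 > 4, exceeds bound 4  ✘
(6) 5 = 8×0 + 5, so 8 does not divide 5  ✘

Constraints 2, 3, 5, 6 are violated.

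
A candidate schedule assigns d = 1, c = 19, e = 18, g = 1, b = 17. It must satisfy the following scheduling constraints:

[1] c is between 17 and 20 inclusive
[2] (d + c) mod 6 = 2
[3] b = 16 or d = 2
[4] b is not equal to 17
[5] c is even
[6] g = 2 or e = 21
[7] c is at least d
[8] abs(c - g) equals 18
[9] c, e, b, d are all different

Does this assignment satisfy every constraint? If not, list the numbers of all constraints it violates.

Violated: 3, 4, 5, 6.

[1] c = 19 lies in [17, 20]  ✔
[2] d + c = 20; 20 mod 6 = 2  ✔
[3] b = 17 ≠ 16 and d = 1 ≠ 2; both disjuncts false  ✘
[4] b = 17, but 17 is required to differ  ✘
[5] c = 19 is odd  ✘
[6] g = 1 ≠ 2 and e = 18 ≠ 21; both disjuncts false  ✘
[7] c = 19, d = 1; 19 ≥ 1  ✔
[8] abs(19 - 1) = 18  ✔
[9] values 19, 18, 17, 1 are pairwise distinct  ✔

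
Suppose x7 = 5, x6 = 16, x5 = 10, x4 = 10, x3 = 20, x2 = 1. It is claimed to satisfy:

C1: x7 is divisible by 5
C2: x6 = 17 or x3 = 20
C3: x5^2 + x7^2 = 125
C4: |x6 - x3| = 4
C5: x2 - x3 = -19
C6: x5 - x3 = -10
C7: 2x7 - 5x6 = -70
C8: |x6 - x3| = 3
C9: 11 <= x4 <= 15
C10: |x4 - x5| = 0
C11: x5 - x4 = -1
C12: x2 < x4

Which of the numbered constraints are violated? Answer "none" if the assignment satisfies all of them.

C1: 5 / 5 = 1, so 5 divides 5 — holds.
C2: x6 = 16 ≠ 17, but x3 = 20 = 20 (second disjunct) — holds.
C3: x5^2 + x7^2 = 10^2 + 5^2 = 100 + 25 = 125 — holds.
C4: |16 - 20| = 4 — holds.
C5: x2 - x3 = 1 - 20 = -19 — holds.
C6: x5 - x3 = 10 - 20 = -10 — holds.
C7: 2x7 - 5x6 = 2(5) - 5(16) = -70 — holds.
C8: |16 - 20| = 4, not 3 — does not hold.
C9: x4 = 10 is outside [11, 15] — does not hold.
C10: |10 - 10| = 0 — holds.
C11: x5 - x4 = 10 - 10 = 0, not -1 — does not hold.
C12: x2 = 1, x4 = 10; 1 < 10 — holds.

Constraints 8, 9, 11 do not hold.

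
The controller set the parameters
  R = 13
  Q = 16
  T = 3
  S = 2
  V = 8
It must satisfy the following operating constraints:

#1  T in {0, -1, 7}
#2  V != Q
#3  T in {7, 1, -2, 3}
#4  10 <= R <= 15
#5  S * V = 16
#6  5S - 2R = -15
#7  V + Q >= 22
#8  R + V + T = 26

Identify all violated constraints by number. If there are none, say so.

Constraints 1, 6, and 8 do not hold.

#1 T = 3 is not in {0, -1, 7}  ✘
#2 V = 8, Q = 16; distinct  ✔
#3 T = 3 is in {7, 1, -2, 3}  ✔
#4 R = 13 lies in [10, 15]  ✔
#5 S * V = 2 * 8 = 16  ✔
#6 5S - 2R = 5(2) - 2(13) = -16, not -15  ✘
#7 V + Q = 8 + 16 = 24; 24 ≥ 22  ✔
#8 R + V + T = 13 + 8 + 3 = 24, not 26  ✘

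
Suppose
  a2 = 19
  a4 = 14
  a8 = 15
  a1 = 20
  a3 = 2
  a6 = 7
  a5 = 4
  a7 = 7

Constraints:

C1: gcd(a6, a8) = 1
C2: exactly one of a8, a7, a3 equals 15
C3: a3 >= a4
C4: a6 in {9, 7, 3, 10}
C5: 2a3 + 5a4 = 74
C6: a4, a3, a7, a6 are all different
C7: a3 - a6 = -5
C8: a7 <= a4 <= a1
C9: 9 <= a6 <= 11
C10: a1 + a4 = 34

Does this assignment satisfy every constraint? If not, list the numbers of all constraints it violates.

C1: gcd(7, 15) = 1  OK
C2: a8=15, a7=7, a3=2; 1 of them equals 15  OK
C3: a3 = 2, a4 = 14; 2 < 14 (want ≥)  FAIL
C4: a6 = 7 is in {9, 7, 3, 10}  OK
C5: 2a3 + 5a4 = 2(2) + 5(14) = 74  OK
C6: a7 = a6 = 7, not all different  FAIL
C7: a3 - a6 = 2 - 7 = -5  OK
C8: values 7 <= 14 <= 20  OK
C9: a6 = 7 is outside [9, 11]  FAIL
C10: a1 + a4 = 20 + 14 = 34  OK

No — constraints 3, 6, 9 are not satisfied.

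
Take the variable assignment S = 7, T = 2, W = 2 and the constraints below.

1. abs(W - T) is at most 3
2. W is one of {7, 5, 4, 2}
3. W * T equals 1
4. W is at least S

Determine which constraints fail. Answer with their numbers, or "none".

1. abs(2 - 2) = 0; 0 ≤ 3  yes
2. W = 2 is in {7, 5, 4, 2}  yes
3. W * T = 2 * 2 = 4, not 1  no
4. W = 2, S = 7; 2 < 7 (want ≥)  no

Constraints 3 and 4 do not hold.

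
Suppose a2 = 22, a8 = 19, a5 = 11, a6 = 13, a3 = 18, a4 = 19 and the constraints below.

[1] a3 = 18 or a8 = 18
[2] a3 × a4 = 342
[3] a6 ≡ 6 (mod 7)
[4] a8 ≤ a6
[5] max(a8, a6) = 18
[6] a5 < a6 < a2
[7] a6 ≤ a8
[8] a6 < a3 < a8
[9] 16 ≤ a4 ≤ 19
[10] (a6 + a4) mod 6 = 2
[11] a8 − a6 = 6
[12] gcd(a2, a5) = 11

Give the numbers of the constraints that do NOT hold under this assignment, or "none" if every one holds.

Violated: 4 and 5.

[1] a3 = 18 = 18 (first disjunct) — satisfied.
[2] a3 × a4 = 18 × 19 = 342 — satisfied.
[3] 13 mod 7 = 6 — satisfied.
[4] a8 = 19, a6 = 13; 19 > 13 (want ≤) — violated.
[5] max(19, 13) = 19, not 18 — violated.
[6] values 11 < 13 < 22 — satisfied.
[7] a6 = 13, a8 = 19; 13 ≤ 19 — satisfied.
[8] values 13 < 18 < 19 — satisfied.
[9] a4 = 19 lies in [16, 19] — satisfied.
[10] a6 + a4 = 32; 32 mod 6 = 2 — satisfied.
[11] a8 − a6 = 19 − 13 = 6 — satisfied.
[12] gcd(22, 11) = 11 — satisfied.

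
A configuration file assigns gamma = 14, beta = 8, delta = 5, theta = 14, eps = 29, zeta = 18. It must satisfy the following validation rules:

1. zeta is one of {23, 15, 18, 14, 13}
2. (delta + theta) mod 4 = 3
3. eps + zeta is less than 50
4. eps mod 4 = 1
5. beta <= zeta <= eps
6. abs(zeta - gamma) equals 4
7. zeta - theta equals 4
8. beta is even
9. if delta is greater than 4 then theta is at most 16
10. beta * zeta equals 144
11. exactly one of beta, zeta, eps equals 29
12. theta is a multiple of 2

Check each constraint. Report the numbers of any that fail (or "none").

1. zeta = 18 is in {23, 15, 18, 14, 13} — holds.
2. delta + theta = 19; 19 mod 4 = 3 — holds.
3. eps + zeta = 29 + 18 = 47; 47 < 50 — holds.
4. 29 mod 4 = 1 — holds.
5. values 8 <= 18 <= 29 — holds.
6. abs(18 - 14) = 4 — holds.
7. zeta - theta = 18 - 14 = 4 — holds.
8. beta = 8 is even — holds.
9. delta = 5 > 4, so we need theta ≤ 16; theta = 14 ≤ 16 — holds.
10. beta * zeta = 8 * 18 = 144 — holds.
11. beta=8, zeta=18, eps=29; 1 of them equals 29 — holds.
12. 14 / 2 = 7, so 2 divides 14 — holds.

None — every constraint holds.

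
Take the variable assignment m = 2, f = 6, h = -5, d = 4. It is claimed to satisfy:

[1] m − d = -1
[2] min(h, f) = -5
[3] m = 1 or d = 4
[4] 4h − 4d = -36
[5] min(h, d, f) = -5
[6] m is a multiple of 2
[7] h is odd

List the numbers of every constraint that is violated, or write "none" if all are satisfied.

[1] m − d = 2 − 4 = -2, not -1  no
[2] min(-5, 6) = -5  yes
[3] m = 2 ≠ 1, but d = 4 = 4 (second disjunct)  yes
[4] 4h − 4d = 4(-5) − 4(4) = -36  yes
[5] min(-5, 4, 6) = -5  yes
[6] 2 / 2 = 1, so 2 divides 2  yes
[7] h = -5 is odd  yes

Constraint 1 does not hold.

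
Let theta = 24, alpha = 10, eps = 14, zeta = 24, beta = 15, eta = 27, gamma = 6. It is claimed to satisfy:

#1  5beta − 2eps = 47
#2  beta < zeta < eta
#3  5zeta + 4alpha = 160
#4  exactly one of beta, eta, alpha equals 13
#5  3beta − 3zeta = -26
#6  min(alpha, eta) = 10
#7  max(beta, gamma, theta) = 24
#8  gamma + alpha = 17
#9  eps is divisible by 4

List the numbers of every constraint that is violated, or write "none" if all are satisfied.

The assignment fails constraints 4, 5, 8, and 9.

#1 5beta − 2eps = 5(15) − 2(14) = 47  OK
#2 values 15 < 24 < 27  OK
#3 5zeta + 4alpha = 5(24) + 4(10) = 160  OK
#4 beta=15, eta=27, alpha=10; 0 of them equal 13, not exactly one  FAIL
#5 3beta − 3zeta = 3(15) − 3(24) = -27, not -26  FAIL
#6 min(10, 27) = 10  OK
#7 max(15, 6, 24) = 24  OK
#8 gamma + alpha = 6 + 10 = 16, not 17  FAIL
#9 14 = 4×3 + 2, so 4 does not divide 14  FAIL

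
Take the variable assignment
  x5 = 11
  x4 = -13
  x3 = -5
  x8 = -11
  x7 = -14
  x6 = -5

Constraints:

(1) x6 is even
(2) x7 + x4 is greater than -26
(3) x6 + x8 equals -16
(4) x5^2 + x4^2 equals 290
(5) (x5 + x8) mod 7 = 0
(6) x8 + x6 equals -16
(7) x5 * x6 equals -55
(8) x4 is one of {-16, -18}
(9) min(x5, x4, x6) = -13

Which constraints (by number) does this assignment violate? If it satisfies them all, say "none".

(1) x6 = -5 is odd — does not hold.
(2) x7 + x4 = -14 + (-13) = -27; -27 ≤ -26, bound -26 not met — does not hold.
(3) x6 + x8 = -5 + (-11) = -16 — holds.
(4) x5^2 + x4^2 = 11^2 + (-13)^2 = 121 + 169 = 290 — holds.
(5) x5 + x8 = 0; 0 mod 7 = 0 — holds.
(6) x8 + x6 = -11 + (-5) = -16 — holds.
(7) x5 * x6 = 11 * (-5) = -55 — holds.
(8) x4 = -13 is not in {-16, -18} — does not hold.
(9) min(11, -13, -5) = -13 — holds.

Constraints 1, 2, 8 are violated.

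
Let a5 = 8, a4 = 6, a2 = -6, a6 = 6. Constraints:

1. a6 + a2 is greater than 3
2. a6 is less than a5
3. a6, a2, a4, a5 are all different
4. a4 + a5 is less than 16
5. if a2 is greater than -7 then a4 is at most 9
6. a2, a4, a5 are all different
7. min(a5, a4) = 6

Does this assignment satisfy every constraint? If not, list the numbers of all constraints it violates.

1. a6 + a2 = 6 + (-6) = 0; 0 ≤ 3, bound 3 not met  no
2. a6 = 6, a5 = 8; 6 < 8  yes
3. a6 = a4 = 6, not all different  no
4. a4 + a5 = 6 + 8 = 14; 14 < 16  yes
5. a2 = -6 > -7, so we need a4 ≤ 9; a4 = 6 ≤ 9  yes
6. values -6, 6, 8 are pairwise distinct  yes
7. min(8, 6) = 6  yes

Constraints 1, 3 do not hold.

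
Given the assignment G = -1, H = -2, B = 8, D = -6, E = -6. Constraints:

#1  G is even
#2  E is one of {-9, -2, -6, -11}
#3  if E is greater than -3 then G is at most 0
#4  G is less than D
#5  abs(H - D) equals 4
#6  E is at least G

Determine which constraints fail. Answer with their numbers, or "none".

#1 G = -1 is odd  ✘
#2 E = -6 is in {-9, -2, -6, -11}  ✔
#3 E = -6, not > -3; antecedent false, conditional vacuously true  ✔
#4 G = -1, D = -6; -1 ≥ -6 (want <)  ✘
#5 abs(-2 - (-6)) = 4  ✔
#6 E = -6, G = -1; -6 < -1 (want ≥)  ✘

No — constraints 1, 4, and 6 are not satisfied.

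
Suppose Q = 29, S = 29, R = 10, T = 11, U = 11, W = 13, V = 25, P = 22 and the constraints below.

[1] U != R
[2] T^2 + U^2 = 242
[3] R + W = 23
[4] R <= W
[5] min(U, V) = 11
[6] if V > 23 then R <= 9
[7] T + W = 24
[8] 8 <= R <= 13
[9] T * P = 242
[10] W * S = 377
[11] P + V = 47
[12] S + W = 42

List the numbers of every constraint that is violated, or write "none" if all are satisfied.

Constraint 6 is violated.

[1] U = 11, R = 10; distinct  yes
[2] T^2 + U^2 = 11^2 + 11^2 = 121 + 121 = 242  yes
[3] R + W = 10 + 13 = 23  yes
[4] R = 10, W = 13; 10 ≤ 13  yes
[5] min(11, 25) = 11  yes
[6] V = 25 > 23, so we need R ≤ 9; but R = 10 > 9  no
[7] T + W = 11 + 13 = 24  yes
[8] R = 10 lies in [8, 13]  yes
[9] T * P = 11 * 22 = 242  yes
[10] W * S = 13 * 29 = 377  yes
[11] P + V = 22 + 25 = 47  yes
[12] S + W = 29 + 13 = 42  yes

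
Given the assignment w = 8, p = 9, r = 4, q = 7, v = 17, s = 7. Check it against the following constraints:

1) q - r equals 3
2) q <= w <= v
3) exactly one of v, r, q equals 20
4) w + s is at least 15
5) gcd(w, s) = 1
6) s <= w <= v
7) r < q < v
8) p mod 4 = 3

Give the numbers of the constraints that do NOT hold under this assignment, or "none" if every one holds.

Constraints 3, 8 do not hold.

1) q - r = 7 - 4 = 3  true
2) values 7 <= 8 <= 17  true
3) v=17, r=4, q=7; 0 of them equal 20, not exactly one  false
4) w + s = 8 + 7 = 15; 15 ≥ 15  true
5) gcd(8, 7) = 1  true
6) values 7 <= 8 <= 17  true
7) values 4 < 7 < 17  true
8) 9 mod 4 = 1, not 3  false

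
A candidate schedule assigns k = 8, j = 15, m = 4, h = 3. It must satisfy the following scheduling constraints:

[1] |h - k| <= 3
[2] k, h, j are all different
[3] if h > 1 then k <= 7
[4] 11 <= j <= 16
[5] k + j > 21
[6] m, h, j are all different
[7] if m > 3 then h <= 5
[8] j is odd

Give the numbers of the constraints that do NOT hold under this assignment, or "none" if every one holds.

Violated: 1 and 3.

[1] |3 - 8| = 5; 5 > 3, exceeds bound 3  no
[2] values 8, 3, 15 are pairwise distinct  yes
[3] h = 3 > 1, so we need k ≤ 7; but k = 8 > 7  no
[4] j = 15 lies in [11, 16]  yes
[5] k + j = 8 + 15 = 23; 23 > 21  yes
[6] values 4, 3, 15 are pairwise distinct  yes
[7] m = 4 > 3, so we need h ≤ 5; h = 3 ≤ 5  yes
[8] j = 15 is odd  yes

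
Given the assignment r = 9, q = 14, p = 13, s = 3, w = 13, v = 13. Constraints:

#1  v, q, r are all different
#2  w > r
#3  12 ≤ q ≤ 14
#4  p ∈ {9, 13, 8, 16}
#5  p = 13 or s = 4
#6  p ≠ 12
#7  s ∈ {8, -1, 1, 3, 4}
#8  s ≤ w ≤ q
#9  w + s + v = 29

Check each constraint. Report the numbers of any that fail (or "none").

#1 values 13, 14, 9 are pairwise distinct  true
#2 w = 13, r = 9; 13 > 9  true
#3 q = 14 lies in [12, 14]  true
#4 p = 13 is in {9, 13, 8, 16}  true
#5 p = 13 = 13 (first disjunct)  true
#6 p = 13, and 13 ≠ 12  true
#7 s = 3 is in {8, -1, 1, 3, 4}  true
#8 values 3 ≤ 13 ≤ 14  true
#9 w + s + v = 13 + 3 + 13 = 29  true

None — every constraint holds.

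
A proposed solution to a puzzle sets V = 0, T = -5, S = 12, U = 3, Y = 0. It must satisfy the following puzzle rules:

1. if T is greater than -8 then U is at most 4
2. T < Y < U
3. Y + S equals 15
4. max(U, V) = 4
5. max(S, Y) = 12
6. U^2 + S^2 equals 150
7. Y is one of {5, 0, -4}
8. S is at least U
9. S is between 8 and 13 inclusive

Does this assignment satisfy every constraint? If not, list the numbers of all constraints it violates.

Violated: 3, 4, and 6.

1. T = -5 > -8, so we need U ≤ 4; U = 3 ≤ 4 — satisfied.
2. values -5 < 0 < 3 — satisfied.
3. Y + S = 0 + 12 = 12, not 15 — violated.
4. max(3, 0) = 3, not 4 — violated.
5. max(12, 0) = 12 — satisfied.
6. U^2 + S^2 = 3^2 + 12^2 = 9 + 144 = 153, not 150 — violated.
7. Y = 0 is in {5, 0, -4} — satisfied.
8. S = 12, U = 3; 12 ≥ 3 — satisfied.
9. S = 12 lies in [8, 13] — satisfied.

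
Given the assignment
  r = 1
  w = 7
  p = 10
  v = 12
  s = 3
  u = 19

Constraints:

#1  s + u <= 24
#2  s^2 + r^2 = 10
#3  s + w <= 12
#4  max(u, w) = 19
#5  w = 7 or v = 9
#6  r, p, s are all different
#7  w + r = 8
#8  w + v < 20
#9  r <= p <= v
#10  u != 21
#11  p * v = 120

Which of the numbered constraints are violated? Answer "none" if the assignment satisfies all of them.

Yes — all constraints hold.

#1 s + u = 3 + 19 = 22; 22 ≤ 24 — OK.
#2 s^2 + r^2 = 3^2 + 1^2 = 9 + 1 = 10 — OK.
#3 s + w = 3 + 7 = 10; 10 ≤ 12 — OK.
#4 max(19, 7) = 19 — OK.
#5 w = 7 = 7 (first disjunct) — OK.
#6 values 1, 10, 3 are pairwise distinct — OK.
#7 w + r = 7 + 1 = 8 — OK.
#8 w + v = 7 + 12 = 19; 19 < 20 — OK.
#9 values 1 <= 10 <= 12 — OK.
#10 u = 19, and 19 ≠ 21 — OK.
#11 p * v = 10 * 12 = 120 — OK.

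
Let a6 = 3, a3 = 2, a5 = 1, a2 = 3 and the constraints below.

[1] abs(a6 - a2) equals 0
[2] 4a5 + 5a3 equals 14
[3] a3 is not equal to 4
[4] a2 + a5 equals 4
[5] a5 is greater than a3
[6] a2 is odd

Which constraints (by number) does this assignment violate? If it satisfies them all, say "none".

Constraint 5 does not hold.

[1] abs(3 - 3) = 0 — holds.
[2] 4a5 + 5a3 = 4(1) + 5(2) = 14 — holds.
[3] a3 = 2, and 2 ≠ 4 — holds.
[4] a2 + a5 = 3 + 1 = 4 — holds.
[5] a5 = 1, a3 = 2; 1 ≤ 2 (want >) — does not hold.
[6] a2 = 3 is odd — holds.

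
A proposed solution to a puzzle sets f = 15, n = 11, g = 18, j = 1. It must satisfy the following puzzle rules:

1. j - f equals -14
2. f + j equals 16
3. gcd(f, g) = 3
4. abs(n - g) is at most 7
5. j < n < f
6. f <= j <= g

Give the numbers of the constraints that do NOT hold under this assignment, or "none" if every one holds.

Constraint 6 does not hold.

1. j - f = 1 - 15 = -14  OK
2. f + j = 15 + 1 = 16  OK
3. gcd(15, 18) = 3  OK
4. abs(11 - 18) = 7; 7 ≤ 7  OK
5. values 1 < 11 < 15  OK
6. values 15, 1, 18; f = 15 is not <= j = 1  FAIL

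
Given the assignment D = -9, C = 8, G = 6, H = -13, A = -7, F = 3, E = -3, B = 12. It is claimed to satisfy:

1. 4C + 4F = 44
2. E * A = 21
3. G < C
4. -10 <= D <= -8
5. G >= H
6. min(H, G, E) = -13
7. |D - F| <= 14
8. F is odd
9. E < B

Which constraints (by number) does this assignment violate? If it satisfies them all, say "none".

1. 4C + 4F = 4(8) + 4(3) = 44  ✓
2. E * A = -3 * (-7) = 21  ✓
3. G = 6, C = 8; 6 < 8  ✓
4. D = -9 lies in [-10, -8]  ✓
5. G = 6, H = -13; 6 ≥ -13  ✓
6. min(-13, 6, -3) = -13  ✓
7. |-9 - 3| = 12; 12 ≤ 14  ✓
8. F = 3 is odd  ✓
9. E = -3, B = 12; -3 < 12  ✓

No violations.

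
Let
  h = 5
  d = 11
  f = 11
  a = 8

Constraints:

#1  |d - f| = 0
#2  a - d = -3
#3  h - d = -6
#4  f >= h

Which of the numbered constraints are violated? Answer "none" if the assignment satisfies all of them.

No violations.

#1 |11 - 11| = 0  yes
#2 a - d = 8 - 11 = -3  yes
#3 h - d = 5 - 11 = -6  yes
#4 f = 11, h = 5; 11 ≥ 5  yes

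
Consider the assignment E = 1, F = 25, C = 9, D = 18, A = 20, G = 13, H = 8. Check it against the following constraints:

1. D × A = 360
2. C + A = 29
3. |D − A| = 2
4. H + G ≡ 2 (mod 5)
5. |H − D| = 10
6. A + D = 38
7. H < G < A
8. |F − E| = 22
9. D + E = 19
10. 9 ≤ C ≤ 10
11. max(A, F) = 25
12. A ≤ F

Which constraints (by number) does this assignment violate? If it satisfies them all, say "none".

No — constraints 4 and 8 are not satisfied.

1. D × A = 18 × 20 = 360 — OK.
2. C + A = 9 + 20 = 29 — OK.
3. |18 − 20| = 2 — OK.
4. H + G = 21; 21 mod 5 = 1, not 2 — violated.
5. |8 − 18| = 10 — OK.
6. A + D = 20 + 18 = 38 — OK.
7. values 8 < 13 < 20 — OK.
8. |25 − 1| = 24, not 22 — violated.
9. D + E = 18 + 1 = 19 — OK.
10. C = 9 lies in [9, 10] — OK.
11. max(20, 25) = 25 — OK.
12. A = 20, F = 25; 20 ≤ 25 — OK.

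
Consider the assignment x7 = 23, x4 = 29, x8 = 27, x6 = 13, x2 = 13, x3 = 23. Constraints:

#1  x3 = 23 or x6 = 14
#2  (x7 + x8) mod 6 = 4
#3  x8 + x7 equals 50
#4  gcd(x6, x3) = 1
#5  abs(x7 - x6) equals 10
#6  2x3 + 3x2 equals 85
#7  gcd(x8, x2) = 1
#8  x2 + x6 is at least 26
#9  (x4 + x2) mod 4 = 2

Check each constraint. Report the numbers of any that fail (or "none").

Constraint 2 is violated.

#1 x3 = 23 = 23 (first disjunct)  ✓
#2 x7 + x8 = 50; 50 mod 6 = 2, not 4  ✗
#3 x8 + x7 = 27 + 23 = 50  ✓
#4 gcd(13, 23) = 1  ✓
#5 abs(23 - 13) = 10  ✓
#6 2x3 + 3x2 = 2(23) + 3(13) = 85  ✓
#7 gcd(27, 13) = 1  ✓
#8 x2 + x6 = 13 + 13 = 26; 26 ≥ 26  ✓
#9 x4 + x2 = 42; 42 mod 4 = 2  ✓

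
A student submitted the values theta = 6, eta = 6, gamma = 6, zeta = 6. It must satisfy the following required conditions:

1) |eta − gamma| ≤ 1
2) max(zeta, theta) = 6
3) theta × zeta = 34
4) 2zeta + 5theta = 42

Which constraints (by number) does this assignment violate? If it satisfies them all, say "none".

Violated: 3.

1) |6 − 6| = 0; 0 ≤ 1 — holds.
2) max(6, 6) = 6 — holds.
3) theta × zeta = 6 × 6 = 36, not 34 — does not hold.
4) 2zeta + 5theta = 2(6) + 5(6) = 42 — holds.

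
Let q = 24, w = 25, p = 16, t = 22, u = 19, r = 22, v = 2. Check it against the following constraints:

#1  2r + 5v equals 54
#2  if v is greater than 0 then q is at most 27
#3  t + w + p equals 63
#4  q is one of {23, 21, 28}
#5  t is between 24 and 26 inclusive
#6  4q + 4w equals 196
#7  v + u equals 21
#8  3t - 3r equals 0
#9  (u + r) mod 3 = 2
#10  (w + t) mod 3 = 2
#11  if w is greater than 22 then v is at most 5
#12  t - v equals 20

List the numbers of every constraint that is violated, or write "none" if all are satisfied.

#1 2r + 5v = 2(22) + 5(2) = 54 — holds.
#2 v = 2 > 0, so we need q ≤ 27; q = 24 ≤ 27 — holds.
#3 t + w + p = 22 + 25 + 16 = 63 — holds.
#4 q = 24 is not in {23, 21, 28} — does not hold.
#5 t = 22 is outside [24, 26] — does not hold.
#6 4q + 4w = 4(24) + 4(25) = 196 — holds.
#7 v + u = 2 + 19 = 21 — holds.
#8 3t - 3r = 3(22) - 3(22) = 0 — holds.
#9 u + r = 41; 41 mod 3 = 2 — holds.
#10 w + t = 47; 47 mod 3 = 2 — holds.
#11 w = 25 > 22, so we need v ≤ 5; v = 2 ≤ 5 — holds.
#12 t - v = 22 - 2 = 20 — holds.

Constraints 4 and 5 do not hold.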